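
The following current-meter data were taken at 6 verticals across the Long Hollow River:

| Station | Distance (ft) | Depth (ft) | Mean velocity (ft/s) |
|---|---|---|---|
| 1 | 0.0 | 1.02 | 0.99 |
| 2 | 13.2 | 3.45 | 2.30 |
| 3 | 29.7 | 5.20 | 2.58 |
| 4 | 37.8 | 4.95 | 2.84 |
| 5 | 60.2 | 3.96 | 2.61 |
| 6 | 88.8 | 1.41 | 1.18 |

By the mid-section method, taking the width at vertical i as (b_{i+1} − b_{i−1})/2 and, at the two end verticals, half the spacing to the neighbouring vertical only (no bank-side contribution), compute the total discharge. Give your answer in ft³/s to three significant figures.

791 ft³/s

w_1 = (13.2 − 0.0)/2 = 6.6 ft; q_1 = 0.99 × 1.02 × 6.6 = 6.665 ft³/s
w_2 = (29.7 − 0.0)/2 = 14.85 ft; q_2 = 2.30 × 3.45 × 14.85 = 117.8 ft³/s
w_3 = (37.8 − 13.2)/2 = 12.3 ft; q_3 = 2.58 × 5.20 × 12.3 = 165.0 ft³/s
w_4 = (60.2 − 29.7)/2 = 15.25 ft; q_4 = 2.84 × 4.95 × 15.25 = 214.4 ft³/s
w_5 = (88.8 − 37.8)/2 = 25.5 ft; q_5 = 2.61 × 3.96 × 25.5 = 263.6 ft³/s
w_6 = (88.8 − 60.2)/2 = 14.3 ft; q_6 = 1.18 × 1.41 × 14.3 = 23.79 ft³/s
Q = Σ qᵢ = 791.3 ft³/s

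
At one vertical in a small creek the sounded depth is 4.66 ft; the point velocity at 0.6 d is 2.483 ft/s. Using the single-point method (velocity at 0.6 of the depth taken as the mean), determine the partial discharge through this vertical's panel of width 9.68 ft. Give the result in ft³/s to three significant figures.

112 ft³/s

v̄ = v₀.₆ = 2.483 ft/s
q = v̄ × d × w = 2.483 × 4.66 × 9.68 = 112.0 ft³/s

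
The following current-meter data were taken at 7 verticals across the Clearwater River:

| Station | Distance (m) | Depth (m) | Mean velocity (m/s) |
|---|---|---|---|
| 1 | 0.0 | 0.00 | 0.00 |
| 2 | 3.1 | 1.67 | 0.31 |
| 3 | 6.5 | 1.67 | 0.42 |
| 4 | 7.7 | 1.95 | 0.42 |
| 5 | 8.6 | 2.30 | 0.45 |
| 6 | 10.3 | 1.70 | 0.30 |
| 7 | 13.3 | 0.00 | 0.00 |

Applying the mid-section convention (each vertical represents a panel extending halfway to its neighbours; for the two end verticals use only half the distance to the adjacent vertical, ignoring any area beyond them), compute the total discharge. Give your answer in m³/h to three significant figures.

24100 m³/h

w_2 = (6.5 − 0.0)/2 = 3.25 m; q_2 = 0.31 × 1.67 × 3.25 = 1.683 m³/s
w_3 = (7.7 − 3.1)/2 = 2.3 m; q_3 = 0.42 × 1.67 × 2.3 = 1.613 m³/s
w_4 = (8.6 − 6.5)/2 = 1.05 m; q_4 = 0.42 × 1.95 × 1.05 = 0.8600 m³/s
w_5 = (10.3 − 7.7)/2 = 1.3 m; q_5 = 0.45 × 2.30 × 1.3 = 1.346 m³/s
w_6 = (13.3 − 8.6)/2 = 2.35 m; q_6 = 0.30 × 1.70 × 2.35 = 1.199 m³/s
Stations 1, 7 contribute zero (depth or velocity is 0).
Q = Σ qᵢ = 6.700 m³/s
= 6.700 × 3600 = 24120 m³/h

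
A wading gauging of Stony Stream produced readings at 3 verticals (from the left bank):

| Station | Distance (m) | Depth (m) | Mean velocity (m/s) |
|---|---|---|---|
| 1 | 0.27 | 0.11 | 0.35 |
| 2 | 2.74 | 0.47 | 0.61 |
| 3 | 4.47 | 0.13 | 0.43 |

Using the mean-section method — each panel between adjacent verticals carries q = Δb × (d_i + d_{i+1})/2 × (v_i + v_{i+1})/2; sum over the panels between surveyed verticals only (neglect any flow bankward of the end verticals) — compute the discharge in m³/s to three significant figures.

Panel 1-2: Δb = 2.47 m, d̄ = (0.11+0.47)/2 = 0.29, v̄ = (0.35+0.61)/2 = 0.48 → q = 2.47×0.29×0.48 = 0.3438 m³/s
Panel 2-3: Δb = 1.73 m, d̄ = (0.47+0.13)/2 = 0.3, v̄ = (0.61+0.43)/2 = 0.52 → q = 1.73×0.3×0.52 = 0.2699 m³/s
Q = Σ q = 0.6137 m³/s

0.614 m³/s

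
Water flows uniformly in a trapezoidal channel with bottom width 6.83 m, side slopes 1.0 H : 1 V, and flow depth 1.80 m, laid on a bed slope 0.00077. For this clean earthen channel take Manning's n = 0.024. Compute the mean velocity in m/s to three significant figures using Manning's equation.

1.38 m/s

A = (b + z·y)·y = (6.83 + 1.0×1.80)×1.80 = 15.53 m²
P = b + 2y√(1+z²) = 6.83 + 2×1.80×√(1+1.0²) = 11.92 m
R = A/P = 15.53/11.92 = 1.303 m
Q = (1/n)·A·R^(2/3)·S^(1/2) = (1/0.024) × 15.53 × 1.303^(2/3) × 0.00077^(1/2) = 21.43 m³/s
V = Q/A = 21.43/15.53 = 1.379 m/s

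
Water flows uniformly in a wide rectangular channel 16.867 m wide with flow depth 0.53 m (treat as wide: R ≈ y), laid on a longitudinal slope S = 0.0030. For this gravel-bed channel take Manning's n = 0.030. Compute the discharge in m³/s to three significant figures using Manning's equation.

10.7 m³/s

A = b·y = 16.867 × 0.53 = 8.940 m²
Wide channel: R ≈ y = 0.53 m
Q = (1/n)·A·R^(2/3)·S^(1/2) = (1/0.030) × 8.940 × 0.5300^(2/3) × 0.0030^(1/2) = 10.69 m³/s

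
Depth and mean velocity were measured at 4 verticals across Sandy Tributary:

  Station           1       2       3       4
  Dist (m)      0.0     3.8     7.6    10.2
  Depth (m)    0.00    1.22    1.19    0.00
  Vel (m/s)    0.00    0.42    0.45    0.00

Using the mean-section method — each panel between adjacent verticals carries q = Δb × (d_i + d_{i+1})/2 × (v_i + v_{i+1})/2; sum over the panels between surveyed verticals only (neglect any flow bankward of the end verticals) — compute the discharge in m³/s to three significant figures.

2.83 m³/s

Panel 1-2: Δb = 3.8 m, d̄ = (0.00+1.22)/2 = 0.61, v̄ = (0.00+0.42)/2 = 0.21 → q = 3.8×0.61×0.21 = 0.4868 m³/s
Panel 2-3: Δb = 3.8 m, d̄ = (1.22+1.19)/2 = 1.205, v̄ = (0.42+0.45)/2 = 0.435 → q = 3.8×1.205×0.435 = 1.992 m³/s
Panel 3-4: Δb = 2.6 m, d̄ = (1.19+0.00)/2 = 0.595, v̄ = (0.45+0.00)/2 = 0.225 → q = 2.6×0.595×0.225 = 0.3481 m³/s
Q = Σ q = 2.827 m³/s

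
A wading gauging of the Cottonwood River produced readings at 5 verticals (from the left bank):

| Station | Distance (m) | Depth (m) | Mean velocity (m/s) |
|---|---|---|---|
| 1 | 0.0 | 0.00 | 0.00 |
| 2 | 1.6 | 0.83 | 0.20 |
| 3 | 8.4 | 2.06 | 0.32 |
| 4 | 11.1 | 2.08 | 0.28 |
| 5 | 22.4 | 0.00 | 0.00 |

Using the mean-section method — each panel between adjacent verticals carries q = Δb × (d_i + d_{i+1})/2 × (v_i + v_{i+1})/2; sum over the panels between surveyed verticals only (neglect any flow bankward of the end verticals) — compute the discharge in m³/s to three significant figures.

Panel 1-2: Δb = 1.6 m, d̄ = (0.00+0.83)/2 = 0.415, v̄ = (0.00+0.20)/2 = 0.1 → q = 1.6×0.415×0.1 = 0.06640 m³/s
Panel 2-3: Δb = 6.8 m, d̄ = (0.83+2.06)/2 = 1.445, v̄ = (0.20+0.32)/2 = 0.26 → q = 6.8×1.445×0.26 = 2.555 m³/s
Panel 3-4: Δb = 2.7 m, d̄ = (2.06+2.08)/2 = 2.07, v̄ = (0.32+0.28)/2 = 0.3 → q = 2.7×2.07×0.3 = 1.677 m³/s
Panel 4-5: Δb = 11.3 m, d̄ = (2.08+0.00)/2 = 1.04, v̄ = (0.28+0.00)/2 = 0.14 → q = 11.3×1.04×0.14 = 1.645 m³/s
Q = Σ q = 5.943 m³/s

5.94 m³/s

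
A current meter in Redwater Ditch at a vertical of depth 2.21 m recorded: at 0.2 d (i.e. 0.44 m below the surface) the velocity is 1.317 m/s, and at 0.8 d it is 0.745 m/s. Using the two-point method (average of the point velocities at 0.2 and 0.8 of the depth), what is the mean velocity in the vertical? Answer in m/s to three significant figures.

v̄ = (1.317 + 0.745) / 2 = 1.031 m/s

1.03 m/s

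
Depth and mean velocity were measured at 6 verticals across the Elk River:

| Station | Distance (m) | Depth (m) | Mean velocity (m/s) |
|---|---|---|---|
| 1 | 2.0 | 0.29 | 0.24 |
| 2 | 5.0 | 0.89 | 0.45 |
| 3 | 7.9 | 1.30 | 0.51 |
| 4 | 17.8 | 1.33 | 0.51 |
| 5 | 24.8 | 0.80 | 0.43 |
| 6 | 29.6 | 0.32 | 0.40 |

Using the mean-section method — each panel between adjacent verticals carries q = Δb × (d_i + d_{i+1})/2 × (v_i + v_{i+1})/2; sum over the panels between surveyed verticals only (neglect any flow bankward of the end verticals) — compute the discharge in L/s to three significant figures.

Panel 1-2: Δb = 3 m, d̄ = (0.29+0.89)/2 = 0.59, v̄ = (0.24+0.45)/2 = 0.345 → q = 3×0.59×0.345 = 0.6107 m³/s
Panel 2-3: Δb = 2.9 m, d̄ = (0.89+1.30)/2 = 1.095, v̄ = (0.45+0.51)/2 = 0.48 → q = 2.9×1.095×0.48 = 1.524 m³/s
Panel 3-4: Δb = 9.9 m, d̄ = (1.30+1.33)/2 = 1.315, v̄ = (0.51+0.51)/2 = 0.51 → q = 9.9×1.315×0.51 = 6.639 m³/s
Panel 4-5: Δb = 7 m, d̄ = (1.33+0.80)/2 = 1.065, v̄ = (0.51+0.43)/2 = 0.47 → q = 7×1.065×0.47 = 3.504 m³/s
Panel 5-6: Δb = 4.8 m, d̄ = (0.80+0.32)/2 = 0.56, v̄ = (0.43+0.40)/2 = 0.415 → q = 4.8×0.56×0.415 = 1.116 m³/s
Q = Σ q = 13.39 m³/s
= 13.39 × 1000 = 13390 L/s

13400 L/s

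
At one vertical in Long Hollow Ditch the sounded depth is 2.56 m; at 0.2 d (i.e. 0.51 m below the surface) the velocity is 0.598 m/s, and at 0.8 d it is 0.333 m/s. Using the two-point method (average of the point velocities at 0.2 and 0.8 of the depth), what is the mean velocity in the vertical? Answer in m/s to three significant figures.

v̄ = (0.598 + 0.333) / 2 = 0.4655 m/s

0.466 m/s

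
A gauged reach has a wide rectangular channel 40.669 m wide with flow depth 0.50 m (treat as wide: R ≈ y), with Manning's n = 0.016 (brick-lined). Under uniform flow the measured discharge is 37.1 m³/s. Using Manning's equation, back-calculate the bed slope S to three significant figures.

0.00215

A = b·y = 40.669 × 0.50 = 20.33 m²
Wide channel: R ≈ y = 0.50 m
S = (Q·n / (1·A·R^(2/3)))² = (37.1×0.016 / (1×20.33×0.6300))² = 0.002147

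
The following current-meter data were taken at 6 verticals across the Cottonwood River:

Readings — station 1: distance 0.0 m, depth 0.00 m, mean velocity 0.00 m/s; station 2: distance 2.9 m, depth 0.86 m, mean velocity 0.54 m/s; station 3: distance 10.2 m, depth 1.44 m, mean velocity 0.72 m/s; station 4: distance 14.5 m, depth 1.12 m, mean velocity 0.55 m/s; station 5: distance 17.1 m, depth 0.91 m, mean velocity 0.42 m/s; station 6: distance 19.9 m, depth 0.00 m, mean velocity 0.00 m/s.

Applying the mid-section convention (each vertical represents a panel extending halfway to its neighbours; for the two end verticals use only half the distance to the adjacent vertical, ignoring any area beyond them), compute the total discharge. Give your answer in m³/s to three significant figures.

11.5 m³/s

w_2 = (10.2 − 0.0)/2 = 5.1 m; q_2 = 0.54 × 0.86 × 5.1 = 2.368 m³/s
w_3 = (14.5 − 2.9)/2 = 5.8 m; q_3 = 0.72 × 1.44 × 5.8 = 6.013 m³/s
w_4 = (17.1 − 10.2)/2 = 3.45 m; q_4 = 0.55 × 1.12 × 3.45 = 2.125 m³/s
w_5 = (19.9 − 14.5)/2 = 2.7 m; q_5 = 0.42 × 0.91 × 2.7 = 1.032 m³/s
Stations 1, 6 contribute zero (depth or velocity is 0).
Q = Σ qᵢ = 11.54 m³/s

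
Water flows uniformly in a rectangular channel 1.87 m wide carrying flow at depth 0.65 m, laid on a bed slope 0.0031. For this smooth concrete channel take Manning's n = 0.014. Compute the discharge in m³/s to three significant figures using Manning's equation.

A = b·y = 1.87 × 0.65 = 1.216 m²
P = b + 2y = 1.87 + 2×0.65 = 3.170 m
R = A/P = 1.216/3.170 = 0.3834 m
Q = (1/n)·A·R^(2/3)·S^(1/2) = (1/0.014) × 1.216 × 0.3834^(2/3) × 0.0031^(1/2) = 2.551 m³/s

2.55 m³/s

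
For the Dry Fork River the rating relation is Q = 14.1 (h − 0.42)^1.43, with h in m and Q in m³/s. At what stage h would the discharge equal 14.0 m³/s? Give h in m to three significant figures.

1.42 m

h − h₀ = (Q/C)^(1/b) = (14.0/14.1)^(1/1.43) = 0.9950 m
h = 0.42 + 0.9950 = 1.415 m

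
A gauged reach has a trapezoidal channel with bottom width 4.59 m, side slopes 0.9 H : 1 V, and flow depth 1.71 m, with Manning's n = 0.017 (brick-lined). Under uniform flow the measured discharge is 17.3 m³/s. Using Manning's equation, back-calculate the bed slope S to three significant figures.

0.000661

A = (b + z·y)·y = (4.59 + 0.9×1.71)×1.71 = 10.48 m²
P = b + 2y√(1+z²) = 4.59 + 2×1.71×√(1+0.9²) = 9.191 m
R = A/P = 10.48/9.191 = 1.140 m
S = (Q·n / (1·A·R^(2/3)))² = (17.3×0.017 / (1×10.48×1.091))² = 0.0006610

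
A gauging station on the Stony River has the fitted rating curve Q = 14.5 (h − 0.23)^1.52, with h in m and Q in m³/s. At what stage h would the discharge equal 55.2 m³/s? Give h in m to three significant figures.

h − h₀ = (Q/C)^(1/b) = (55.2/14.5)^(1/1.52) = 2.410 m
h = 0.23 + 2.410 = 2.640 m

2.64 m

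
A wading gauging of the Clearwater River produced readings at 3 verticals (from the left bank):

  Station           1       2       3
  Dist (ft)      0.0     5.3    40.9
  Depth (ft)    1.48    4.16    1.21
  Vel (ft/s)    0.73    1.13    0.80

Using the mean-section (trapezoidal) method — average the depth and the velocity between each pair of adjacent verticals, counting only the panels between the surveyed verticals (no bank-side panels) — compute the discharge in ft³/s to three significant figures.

106 ft³/s

Panel 1-2: Δb = 5.3 ft, d̄ = (1.48+4.16)/2 = 2.82, v̄ = (0.73+1.13)/2 = 0.93 → q = 5.3×2.82×0.93 = 13.90 ft³/s
Panel 2-3: Δb = 35.6 ft, d̄ = (4.16+1.21)/2 = 2.685, v̄ = (1.13+0.80)/2 = 0.965 → q = 35.6×2.685×0.965 = 92.24 ft³/s
Q = Σ q = 106.1 ft³/s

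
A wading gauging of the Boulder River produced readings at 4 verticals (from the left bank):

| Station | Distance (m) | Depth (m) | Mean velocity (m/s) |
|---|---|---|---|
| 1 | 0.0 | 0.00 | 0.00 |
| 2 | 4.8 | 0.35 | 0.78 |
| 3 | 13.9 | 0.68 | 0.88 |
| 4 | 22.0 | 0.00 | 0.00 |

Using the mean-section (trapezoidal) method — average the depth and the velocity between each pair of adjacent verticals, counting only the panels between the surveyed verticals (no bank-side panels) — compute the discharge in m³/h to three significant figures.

19500 m³/h

Panel 1-2: Δb = 4.8 m, d̄ = (0.00+0.35)/2 = 0.175, v̄ = (0.00+0.78)/2 = 0.39 → q = 4.8×0.175×0.39 = 0.3276 m³/s
Panel 2-3: Δb = 9.1 m, d̄ = (0.35+0.68)/2 = 0.515, v̄ = (0.78+0.88)/2 = 0.83 → q = 9.1×0.515×0.83 = 3.890 m³/s
Panel 3-4: Δb = 8.1 m, d̄ = (0.68+0.00)/2 = 0.34, v̄ = (0.88+0.00)/2 = 0.44 → q = 8.1×0.34×0.44 = 1.212 m³/s
Q = Σ q = 5.429 m³/s
= 5.429 × 3600 = 19540 m³/h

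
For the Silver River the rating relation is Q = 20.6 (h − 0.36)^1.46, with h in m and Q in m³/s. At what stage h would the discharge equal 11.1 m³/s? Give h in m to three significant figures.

1.01 m

h − h₀ = (Q/C)^(1/b) = (11.1/20.6)^(1/1.46) = 0.6547 m
h = 0.36 + 0.6547 = 1.015 m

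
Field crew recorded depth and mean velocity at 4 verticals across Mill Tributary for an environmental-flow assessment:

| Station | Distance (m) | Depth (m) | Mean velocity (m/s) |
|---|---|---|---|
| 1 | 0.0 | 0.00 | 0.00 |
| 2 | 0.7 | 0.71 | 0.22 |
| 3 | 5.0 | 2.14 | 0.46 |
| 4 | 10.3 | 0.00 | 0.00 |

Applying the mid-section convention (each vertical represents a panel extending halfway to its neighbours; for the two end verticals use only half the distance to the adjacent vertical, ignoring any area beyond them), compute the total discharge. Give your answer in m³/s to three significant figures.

5.12 m³/s

w_2 = (5.0 − 0.0)/2 = 2.5 m; q_2 = 0.22 × 0.71 × 2.5 = 0.3905 m³/s
w_3 = (10.3 − 0.7)/2 = 4.8 m; q_3 = 0.46 × 2.14 × 4.8 = 4.725 m³/s
Stations 1, 4 contribute zero (depth or velocity is 0).
Q = Σ qᵢ = 5.116 m³/s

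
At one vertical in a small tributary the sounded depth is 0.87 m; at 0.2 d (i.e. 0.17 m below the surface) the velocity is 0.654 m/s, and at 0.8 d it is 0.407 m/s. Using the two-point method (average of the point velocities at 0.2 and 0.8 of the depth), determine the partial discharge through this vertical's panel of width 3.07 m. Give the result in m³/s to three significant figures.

1.42 m³/s

v̄ = (0.654 + 0.407) / 2 = 0.5305 m/s
q = v̄ × d × w = 0.5305 × 0.87 × 3.07 = 1.417 m³/s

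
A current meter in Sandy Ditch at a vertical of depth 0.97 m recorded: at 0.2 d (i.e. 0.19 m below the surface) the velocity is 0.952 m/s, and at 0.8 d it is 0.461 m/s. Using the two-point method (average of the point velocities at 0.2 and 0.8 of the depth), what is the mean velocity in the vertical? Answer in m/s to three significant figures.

v̄ = (0.952 + 0.461) / 2 = 0.7065 m/s

0.707 m/s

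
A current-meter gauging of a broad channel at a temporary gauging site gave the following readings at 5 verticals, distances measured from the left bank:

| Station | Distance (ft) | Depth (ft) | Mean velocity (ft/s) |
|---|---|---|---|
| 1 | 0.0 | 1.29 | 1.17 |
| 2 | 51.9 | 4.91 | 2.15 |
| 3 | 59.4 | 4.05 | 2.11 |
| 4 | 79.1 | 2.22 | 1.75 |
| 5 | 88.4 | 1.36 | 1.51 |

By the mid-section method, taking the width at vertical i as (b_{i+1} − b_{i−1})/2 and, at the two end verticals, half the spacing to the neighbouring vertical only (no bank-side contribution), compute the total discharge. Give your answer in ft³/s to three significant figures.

w_1 = (51.9 − 0.0)/2 = 25.95 ft; q_1 = 1.17 × 1.29 × 25.95 = 39.17 ft³/s
w_2 = (59.4 − 0.0)/2 = 29.7 ft; q_2 = 2.15 × 4.91 × 29.7 = 313.5 ft³/s
w_3 = (79.1 − 51.9)/2 = 13.6 ft; q_3 = 2.11 × 4.05 × 13.6 = 116.2 ft³/s
w_4 = (88.4 − 59.4)/2 = 14.5 ft; q_4 = 1.75 × 2.22 × 14.5 = 56.33 ft³/s
w_5 = (88.4 − 79.1)/2 = 4.65 ft; q_5 = 1.51 × 1.36 × 4.65 = 9.549 ft³/s
Q = Σ qᵢ = 534.8 ft³/s

535 ft³/s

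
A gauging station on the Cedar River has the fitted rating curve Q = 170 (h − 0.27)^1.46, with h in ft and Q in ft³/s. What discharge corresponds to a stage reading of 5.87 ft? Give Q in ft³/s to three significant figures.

Q = 170 × (5.87 − 0.27)^1.46 = 170 × 5.6^1.46 = 2103 ft³/s

2100 ft³/s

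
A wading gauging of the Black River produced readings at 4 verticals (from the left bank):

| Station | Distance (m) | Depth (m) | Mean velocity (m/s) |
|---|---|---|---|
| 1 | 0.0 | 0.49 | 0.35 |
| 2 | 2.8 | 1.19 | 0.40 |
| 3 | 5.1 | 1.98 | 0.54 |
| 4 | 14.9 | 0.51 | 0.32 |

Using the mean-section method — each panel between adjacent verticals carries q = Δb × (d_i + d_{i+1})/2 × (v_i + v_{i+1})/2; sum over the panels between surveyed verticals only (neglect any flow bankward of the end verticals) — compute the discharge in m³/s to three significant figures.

7.84 m³/s

Panel 1-2: Δb = 2.8 m, d̄ = (0.49+1.19)/2 = 0.84, v̄ = (0.35+0.40)/2 = 0.375 → q = 2.8×0.84×0.375 = 0.8820 m³/s
Panel 2-3: Δb = 2.3 m, d̄ = (1.19+1.98)/2 = 1.585, v̄ = (0.40+0.54)/2 = 0.47 → q = 2.3×1.585×0.47 = 1.713 m³/s
Panel 3-4: Δb = 9.8 m, d̄ = (1.98+0.51)/2 = 1.245, v̄ = (0.54+0.32)/2 = 0.43 → q = 9.8×1.245×0.43 = 5.246 m³/s
Q = Σ q = 7.842 m³/s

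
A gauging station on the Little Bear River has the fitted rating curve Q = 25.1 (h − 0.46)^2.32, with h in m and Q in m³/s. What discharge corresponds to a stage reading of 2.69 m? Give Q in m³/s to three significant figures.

Q = 25.1 × (2.69 − 0.46)^2.32 = 25.1 × 2.23^2.32 = 161.3 m³/s

161 m³/s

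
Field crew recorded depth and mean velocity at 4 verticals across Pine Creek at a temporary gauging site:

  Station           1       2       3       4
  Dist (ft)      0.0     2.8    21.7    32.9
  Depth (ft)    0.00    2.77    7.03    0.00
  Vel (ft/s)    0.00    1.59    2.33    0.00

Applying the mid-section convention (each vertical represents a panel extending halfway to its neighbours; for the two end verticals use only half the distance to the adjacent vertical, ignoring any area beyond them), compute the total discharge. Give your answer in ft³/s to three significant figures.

w_2 = (21.7 − 0.0)/2 = 10.85 ft; q_2 = 1.59 × 2.77 × 10.85 = 47.79 ft³/s
w_3 = (32.9 − 2.8)/2 = 15.05 ft; q_3 = 2.33 × 7.03 × 15.05 = 246.5 ft³/s
Stations 1, 4 contribute zero (depth or velocity is 0).
Q = Σ qᵢ = 294.3 ft³/s

294 ft³/s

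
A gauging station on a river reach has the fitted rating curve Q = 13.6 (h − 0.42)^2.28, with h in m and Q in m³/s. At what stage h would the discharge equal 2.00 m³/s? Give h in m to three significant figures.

0.851 m

h − h₀ = (Q/C)^(1/b) = (2.00/13.6)^(1/2.28) = 0.4314 m
h = 0.42 + 0.4314 = 0.8514 m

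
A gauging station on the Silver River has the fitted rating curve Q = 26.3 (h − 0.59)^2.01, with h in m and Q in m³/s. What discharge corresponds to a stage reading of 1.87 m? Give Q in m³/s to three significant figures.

Q = 26.3 × (1.87 − 0.59)^2.01 = 26.3 × 1.28^2.01 = 43.20 m³/s

43.2 m³/s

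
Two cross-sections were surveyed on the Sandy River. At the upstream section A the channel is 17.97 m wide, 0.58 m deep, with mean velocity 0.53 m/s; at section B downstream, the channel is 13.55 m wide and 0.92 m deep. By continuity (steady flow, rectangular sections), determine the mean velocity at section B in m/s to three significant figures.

0.443 m/s

Q = A₁V₁ = (17.97×0.58) × 0.53 = 5.524 m³/s
A₂ = 13.55 × 0.92 = 12.47 m²
V₂ = Q/A₂ = 5.524/12.47 = 0.4431 m/s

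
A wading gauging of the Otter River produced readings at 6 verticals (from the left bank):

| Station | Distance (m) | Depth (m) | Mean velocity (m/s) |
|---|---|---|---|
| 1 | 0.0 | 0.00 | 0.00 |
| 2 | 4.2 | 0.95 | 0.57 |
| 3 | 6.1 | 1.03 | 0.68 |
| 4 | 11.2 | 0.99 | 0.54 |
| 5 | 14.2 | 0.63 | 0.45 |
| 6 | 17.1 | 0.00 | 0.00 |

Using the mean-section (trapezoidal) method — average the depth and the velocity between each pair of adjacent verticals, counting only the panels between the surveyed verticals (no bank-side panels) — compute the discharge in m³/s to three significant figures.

Panel 1-2: Δb = 4.2 m, d̄ = (0.00+0.95)/2 = 0.475, v̄ = (0.00+0.57)/2 = 0.285 → q = 4.2×0.475×0.285 = 0.5686 m³/s
Panel 2-3: Δb = 1.9 m, d̄ = (0.95+1.03)/2 = 0.99, v̄ = (0.57+0.68)/2 = 0.625 → q = 1.9×0.99×0.625 = 1.176 m³/s
Panel 3-4: Δb = 5.1 m, d̄ = (1.03+0.99)/2 = 1.01, v̄ = (0.68+0.54)/2 = 0.61 → q = 5.1×1.01×0.61 = 3.142 m³/s
Panel 4-5: Δb = 3 m, d̄ = (0.99+0.63)/2 = 0.81, v̄ = (0.54+0.45)/2 = 0.495 → q = 3×0.81×0.495 = 1.203 m³/s
Panel 5-6: Δb = 2.9 m, d̄ = (0.63+0.00)/2 = 0.315, v̄ = (0.45+0.00)/2 = 0.225 → q = 2.9×0.315×0.225 = 0.2055 m³/s
Q = Σ q = 6.295 m³/s

6.29 m³/s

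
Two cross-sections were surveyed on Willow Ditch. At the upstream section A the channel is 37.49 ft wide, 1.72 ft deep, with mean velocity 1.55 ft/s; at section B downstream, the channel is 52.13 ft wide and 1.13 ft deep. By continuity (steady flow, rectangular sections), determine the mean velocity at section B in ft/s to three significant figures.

1.70 ft/s

Q = A₁V₁ = (37.49×1.72) × 1.55 = 99.95 ft³/s
A₂ = 52.13 × 1.13 = 58.91 ft²
V₂ = Q/A₂ = 99.95/58.91 = 1.697 ft/s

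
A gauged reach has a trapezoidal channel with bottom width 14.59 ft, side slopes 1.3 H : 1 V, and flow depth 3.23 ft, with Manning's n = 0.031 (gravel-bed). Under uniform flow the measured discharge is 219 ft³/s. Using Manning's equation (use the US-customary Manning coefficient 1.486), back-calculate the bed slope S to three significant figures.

A = (b + z·y)·y = (14.59 + 1.3×3.23)×3.23 = 60.69 ft²
P = b + 2y√(1+z²) = 14.59 + 2×3.23×√(1+1.3²) = 25.19 ft
R = A/P = 60.69/25.19 = 2.410 ft
S = (Q·n / (1.486·A·R^(2/3)))² = (219×0.031 / (1.486×60.69×1.797))² = 0.001754

0.00175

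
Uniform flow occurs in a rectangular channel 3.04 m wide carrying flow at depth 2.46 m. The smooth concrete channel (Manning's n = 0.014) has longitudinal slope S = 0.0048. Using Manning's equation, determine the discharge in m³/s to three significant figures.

35.5 m³/s

A = b·y = 3.04 × 2.46 = 7.478 m²
P = b + 2y = 3.04 + 2×2.46 = 7.960 m
R = A/P = 7.478/7.960 = 0.9395 m
Q = (1/n)·A·R^(2/3)·S^(1/2) = (1/0.014) × 7.478 × 0.9395^(2/3) × 0.0048^(1/2) = 35.50 m³/s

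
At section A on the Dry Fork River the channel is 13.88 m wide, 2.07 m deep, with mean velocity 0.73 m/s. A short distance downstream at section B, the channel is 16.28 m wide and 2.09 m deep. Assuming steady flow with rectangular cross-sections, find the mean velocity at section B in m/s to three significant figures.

Q = A₁V₁ = (13.88×2.07) × 0.73 = 20.97 m³/s
A₂ = 16.28 × 2.09 = 34.03 m²
V₂ = Q/A₂ = 20.97/34.03 = 0.6164 m/s

0.616 m/s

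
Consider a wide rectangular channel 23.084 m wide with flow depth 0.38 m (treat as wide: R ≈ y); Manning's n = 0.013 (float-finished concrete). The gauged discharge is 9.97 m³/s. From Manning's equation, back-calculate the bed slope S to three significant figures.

0.000793

A = b·y = 23.084 × 0.38 = 8.772 m²
Wide channel: R ≈ y = 0.38 m
S = (Q·n / (1·A·R^(2/3)))² = (9.97×0.013 / (1×8.772×0.5246))² = 0.0007932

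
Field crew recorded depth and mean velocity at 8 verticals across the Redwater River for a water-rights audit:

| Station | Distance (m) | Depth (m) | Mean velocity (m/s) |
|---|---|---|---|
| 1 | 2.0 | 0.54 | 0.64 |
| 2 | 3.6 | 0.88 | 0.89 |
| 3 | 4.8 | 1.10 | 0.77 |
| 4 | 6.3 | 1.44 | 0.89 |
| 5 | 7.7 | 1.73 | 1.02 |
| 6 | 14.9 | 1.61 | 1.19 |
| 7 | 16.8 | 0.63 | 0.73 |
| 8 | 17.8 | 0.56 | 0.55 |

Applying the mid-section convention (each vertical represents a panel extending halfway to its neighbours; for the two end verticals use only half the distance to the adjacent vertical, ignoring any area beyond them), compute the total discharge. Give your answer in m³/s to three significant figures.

w_1 = (3.6 − 2.0)/2 = 0.8 m; q_1 = 0.64 × 0.54 × 0.8 = 0.2765 m³/s
w_2 = (4.8 − 2.0)/2 = 1.4 m; q_2 = 0.89 × 0.88 × 1.4 = 1.096 m³/s
w_3 = (6.3 − 3.6)/2 = 1.35 m; q_3 = 0.77 × 1.10 × 1.35 = 1.143 m³/s
w_4 = (7.7 − 4.8)/2 = 1.45 m; q_4 = 0.89 × 1.44 × 1.45 = 1.858 m³/s
w_5 = (14.9 − 6.3)/2 = 4.3 m; q_5 = 1.02 × 1.73 × 4.3 = 7.588 m³/s
w_6 = (16.8 − 7.7)/2 = 4.55 m; q_6 = 1.19 × 1.61 × 4.55 = 8.717 m³/s
w_7 = (17.8 − 14.9)/2 = 1.45 m; q_7 = 0.73 × 0.63 × 1.45 = 0.6669 m³/s
w_8 = (17.8 − 16.8)/2 = 0.5 m; q_8 = 0.55 × 0.56 × 0.5 = 0.1540 m³/s
Q = Σ qᵢ = 21.50 m³/s

21.5 m³/s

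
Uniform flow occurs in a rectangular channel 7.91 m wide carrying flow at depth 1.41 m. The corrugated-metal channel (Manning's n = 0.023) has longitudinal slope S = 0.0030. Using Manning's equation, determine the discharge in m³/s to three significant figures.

A = b·y = 7.91 × 1.41 = 11.15 m²
P = b + 2y = 7.91 + 2×1.41 = 10.73 m
R = A/P = 11.15/10.73 = 1.039 m
Q = (1/n)·A·R^(2/3)·S^(1/2) = (1/0.023) × 11.15 × 1.039^(2/3) × 0.0030^(1/2) = 27.25 m³/s

27.3 m³/s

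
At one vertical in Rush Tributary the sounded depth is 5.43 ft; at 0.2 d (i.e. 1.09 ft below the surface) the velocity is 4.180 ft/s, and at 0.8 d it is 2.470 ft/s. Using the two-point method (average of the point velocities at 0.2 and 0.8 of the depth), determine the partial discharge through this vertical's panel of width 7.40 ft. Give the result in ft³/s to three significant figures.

134 ft³/s

v̄ = (4.180 + 2.470) / 2 = 3.325 ft/s
q = v̄ × d × w = 3.325 × 5.43 × 7.40 = 133.6 ft³/s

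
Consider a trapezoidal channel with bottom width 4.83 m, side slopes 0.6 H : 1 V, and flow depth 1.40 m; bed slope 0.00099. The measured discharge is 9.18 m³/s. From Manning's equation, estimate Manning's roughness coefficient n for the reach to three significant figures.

0.0269

A = (b + z·y)·y = (4.83 + 0.6×1.40)×1.40 = 7.938 m²
P = b + 2y√(1+z²) = 4.83 + 2×1.40×√(1+0.6²) = 8.095 m
R = A/P = 7.938/8.095 = 0.9806 m
n = (1/Q)·A·R^(2/3)·S^(1/2) = (1/9.18) × 7.938 × 0.9870 × 0.03146 = 0.02685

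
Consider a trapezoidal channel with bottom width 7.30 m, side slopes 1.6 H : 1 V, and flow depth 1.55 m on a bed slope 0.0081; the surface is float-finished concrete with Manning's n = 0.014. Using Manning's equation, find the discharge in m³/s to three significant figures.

107 m³/s

A = (b + z·y)·y = (7.30 + 1.6×1.55)×1.55 = 15.16 m²
P = b + 2y√(1+z²) = 7.30 + 2×1.55×√(1+1.6²) = 13.15 m
R = A/P = 15.16/13.15 = 1.153 m
Q = (1/n)·A·R^(2/3)·S^(1/2) = (1/0.014) × 15.16 × 1.153^(2/3) × 0.0081^(1/2) = 107.1 m³/s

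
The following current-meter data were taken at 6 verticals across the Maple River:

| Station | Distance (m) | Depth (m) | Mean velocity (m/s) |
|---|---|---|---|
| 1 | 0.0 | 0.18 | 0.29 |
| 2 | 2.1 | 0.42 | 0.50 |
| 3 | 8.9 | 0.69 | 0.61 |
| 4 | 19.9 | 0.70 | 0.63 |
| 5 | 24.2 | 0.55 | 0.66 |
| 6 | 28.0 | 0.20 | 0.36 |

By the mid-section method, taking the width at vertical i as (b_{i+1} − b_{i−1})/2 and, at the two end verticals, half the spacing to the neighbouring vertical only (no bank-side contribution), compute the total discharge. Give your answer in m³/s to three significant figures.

w_1 = (2.1 − 0.0)/2 = 1.05 m; q_1 = 0.29 × 0.18 × 1.05 = 0.05481 m³/s
w_2 = (8.9 − 0.0)/2 = 4.45 m; q_2 = 0.50 × 0.42 × 4.45 = 0.9345 m³/s
w_3 = (19.9 − 2.1)/2 = 8.9 m; q_3 = 0.61 × 0.69 × 8.9 = 3.746 m³/s
w_4 = (24.2 − 8.9)/2 = 7.65 m; q_4 = 0.63 × 0.70 × 7.65 = 3.374 m³/s
w_5 = (28.0 − 19.9)/2 = 4.05 m; q_5 = 0.66 × 0.55 × 4.05 = 1.470 m³/s
w_6 = (28.0 − 24.2)/2 = 1.9 m; q_6 = 0.36 × 0.20 × 1.9 = 0.1368 m³/s
Q = Σ qᵢ = 9.716 m³/s

9.72 m³/s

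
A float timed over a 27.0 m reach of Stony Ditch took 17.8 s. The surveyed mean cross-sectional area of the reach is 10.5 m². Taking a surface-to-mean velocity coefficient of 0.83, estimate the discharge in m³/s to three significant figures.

13.2 m³/s

v_surface = L / t̄ = 27.0 / 17.8 = 1.517 m/s
v_mean = 0.83 × 1.517 = 1.259 m/s
Q = A × v_mean = 10.5 × 1.259 = 13.22 m³/s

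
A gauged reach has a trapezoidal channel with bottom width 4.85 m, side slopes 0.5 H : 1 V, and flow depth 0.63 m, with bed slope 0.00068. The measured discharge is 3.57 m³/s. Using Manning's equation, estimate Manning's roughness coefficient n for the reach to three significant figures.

A = (b + z·y)·y = (4.85 + 0.5×0.63)×0.63 = 3.254 m²
P = b + 2y√(1+z²) = 4.85 + 2×0.63×√(1+0.5²) = 6.259 m
R = A/P = 3.254/6.259 = 0.5199 m
n = (1/Q)·A·R^(2/3)·S^(1/2) = (1/3.57) × 3.254 × 0.6466 × 0.02608 = 0.01537

0.0154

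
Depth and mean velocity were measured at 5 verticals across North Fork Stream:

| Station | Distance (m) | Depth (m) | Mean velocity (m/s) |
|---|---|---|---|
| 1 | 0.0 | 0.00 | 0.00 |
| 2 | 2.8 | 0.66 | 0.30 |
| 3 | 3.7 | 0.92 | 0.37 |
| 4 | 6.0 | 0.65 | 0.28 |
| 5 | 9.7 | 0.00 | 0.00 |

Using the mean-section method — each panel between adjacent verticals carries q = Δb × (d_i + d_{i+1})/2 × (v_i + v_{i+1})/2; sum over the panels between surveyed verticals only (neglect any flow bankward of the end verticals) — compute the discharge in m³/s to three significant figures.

Panel 1-2: Δb = 2.8 m, d̄ = (0.00+0.66)/2 = 0.33, v̄ = (0.00+0.30)/2 = 0.15 → q = 2.8×0.33×0.15 = 0.1386 m³/s
Panel 2-3: Δb = 0.9 m, d̄ = (0.66+0.92)/2 = 0.79, v̄ = (0.30+0.37)/2 = 0.335 → q = 0.9×0.79×0.335 = 0.2382 m³/s
Panel 3-4: Δb = 2.3 m, d̄ = (0.92+0.65)/2 = 0.785, v̄ = (0.37+0.28)/2 = 0.325 → q = 2.3×0.785×0.325 = 0.5868 m³/s
Panel 4-5: Δb = 3.7 m, d̄ = (0.65+0.00)/2 = 0.325, v̄ = (0.28+0.00)/2 = 0.14 → q = 3.7×0.325×0.14 = 0.1684 m³/s
Q = Σ q = 1.132 m³/s

1.13 m³/s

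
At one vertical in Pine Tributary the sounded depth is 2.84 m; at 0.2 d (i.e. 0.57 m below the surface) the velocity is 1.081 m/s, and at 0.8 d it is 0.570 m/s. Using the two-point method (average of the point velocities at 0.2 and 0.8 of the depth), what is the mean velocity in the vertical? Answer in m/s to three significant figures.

v̄ = (1.081 + 0.570) / 2 = 0.8255 m/s

0.826 m/s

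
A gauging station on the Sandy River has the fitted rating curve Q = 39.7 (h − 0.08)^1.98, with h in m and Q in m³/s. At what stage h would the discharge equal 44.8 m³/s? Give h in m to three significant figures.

h − h₀ = (Q/C)^(1/b) = (44.8/39.7)^(1/1.98) = 1.063 m
h = 0.08 + 1.063 = 1.143 m

1.14 m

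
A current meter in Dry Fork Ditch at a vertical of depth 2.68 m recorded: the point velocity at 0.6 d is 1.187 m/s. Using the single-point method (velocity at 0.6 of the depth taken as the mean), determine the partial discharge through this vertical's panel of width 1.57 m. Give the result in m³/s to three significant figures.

4.99 m³/s

v̄ = v₀.₆ = 1.187 m/s
q = v̄ × d × w = 1.187 × 2.68 × 1.57 = 4.994 m³/s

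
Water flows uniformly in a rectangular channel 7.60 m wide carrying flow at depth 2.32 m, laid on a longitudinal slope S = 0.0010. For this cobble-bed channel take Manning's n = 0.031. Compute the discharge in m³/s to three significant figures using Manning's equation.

A = b·y = 7.60 × 2.32 = 17.63 m²
P = b + 2y = 7.60 + 2×2.32 = 12.24 m
R = A/P = 17.63/12.24 = 1.441 m
Q = (1/n)·A·R^(2/3)·S^(1/2) = (1/0.031) × 17.63 × 1.441^(2/3) × 0.0010^(1/2) = 22.94 m³/s

22.9 m³/s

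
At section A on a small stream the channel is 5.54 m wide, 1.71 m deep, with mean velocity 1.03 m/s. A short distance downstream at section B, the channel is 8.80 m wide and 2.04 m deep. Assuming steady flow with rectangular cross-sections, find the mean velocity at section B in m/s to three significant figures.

0.544 m/s

Q = A₁V₁ = (5.54×1.71) × 1.03 = 9.758 m³/s
A₂ = 8.80 × 2.04 = 17.95 m²
V₂ = Q/A₂ = 9.758/17.95 = 0.5435 m/s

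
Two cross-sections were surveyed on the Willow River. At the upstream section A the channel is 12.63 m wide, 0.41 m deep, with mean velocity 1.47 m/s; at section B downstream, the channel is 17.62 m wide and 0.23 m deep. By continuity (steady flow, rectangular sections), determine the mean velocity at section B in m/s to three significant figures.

1.88 m/s

Q = A₁V₁ = (12.63×0.41) × 1.47 = 7.612 m³/s
A₂ = 17.62 × 0.23 = 4.053 m²
V₂ = Q/A₂ = 7.612/4.053 = 1.878 m/s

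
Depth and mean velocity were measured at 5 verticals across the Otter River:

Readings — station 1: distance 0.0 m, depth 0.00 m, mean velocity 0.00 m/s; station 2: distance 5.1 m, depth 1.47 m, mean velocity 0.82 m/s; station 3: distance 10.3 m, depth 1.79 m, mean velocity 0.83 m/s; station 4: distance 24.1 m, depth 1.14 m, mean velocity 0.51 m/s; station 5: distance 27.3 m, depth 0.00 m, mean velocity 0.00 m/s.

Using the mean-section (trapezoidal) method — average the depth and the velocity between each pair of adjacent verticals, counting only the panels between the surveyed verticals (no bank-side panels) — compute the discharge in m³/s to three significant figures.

Panel 1-2: Δb = 5.1 m, d̄ = (0.00+1.47)/2 = 0.735, v̄ = (0.00+0.82)/2 = 0.41 → q = 5.1×0.735×0.41 = 1.537 m³/s
Panel 2-3: Δb = 5.2 m, d̄ = (1.47+1.79)/2 = 1.63, v̄ = (0.82+0.83)/2 = 0.825 → q = 5.2×1.63×0.825 = 6.993 m³/s
Panel 3-4: Δb = 13.8 m, d̄ = (1.79+1.14)/2 = 1.465, v̄ = (0.83+0.51)/2 = 0.67 → q = 13.8×1.465×0.67 = 13.55 m³/s
Panel 4-5: Δb = 3.2 m, d̄ = (1.14+0.00)/2 = 0.57, v̄ = (0.51+0.00)/2 = 0.255 → q = 3.2×0.57×0.255 = 0.4651 m³/s
Q = Σ q = 22.54 m³/s

22.5 m³/s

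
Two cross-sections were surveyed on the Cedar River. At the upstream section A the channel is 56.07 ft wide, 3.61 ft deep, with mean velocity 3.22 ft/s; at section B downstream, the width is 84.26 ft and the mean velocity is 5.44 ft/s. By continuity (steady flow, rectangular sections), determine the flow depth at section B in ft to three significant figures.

Q = A₁V₁ = (56.07×3.61) × 3.22 = 651.8 ft³/s
d₂ = Q/(b₂ V₂) = 651.8/(84.26×5.44) = 1.422 ft

1.42 ft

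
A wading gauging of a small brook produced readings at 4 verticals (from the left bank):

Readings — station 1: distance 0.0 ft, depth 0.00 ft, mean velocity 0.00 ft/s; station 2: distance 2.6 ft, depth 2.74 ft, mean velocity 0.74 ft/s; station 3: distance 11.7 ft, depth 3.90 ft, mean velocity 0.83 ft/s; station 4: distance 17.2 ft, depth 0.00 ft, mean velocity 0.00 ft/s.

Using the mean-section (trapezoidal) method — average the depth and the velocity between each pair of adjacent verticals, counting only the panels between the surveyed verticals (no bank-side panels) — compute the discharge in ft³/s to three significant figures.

Panel 1-2: Δb = 2.6 ft, d̄ = (0.00+2.74)/2 = 1.37, v̄ = (0.00+0.74)/2 = 0.37 → q = 2.6×1.37×0.37 = 1.318 ft³/s
Panel 2-3: Δb = 9.1 ft, d̄ = (2.74+3.90)/2 = 3.32, v̄ = (0.74+0.83)/2 = 0.785 → q = 9.1×3.32×0.785 = 23.72 ft³/s
Panel 3-4: Δb = 5.5 ft, d̄ = (3.90+0.00)/2 = 1.95, v̄ = (0.83+0.00)/2 = 0.415 → q = 5.5×1.95×0.415 = 4.451 ft³/s
Q = Σ q = 29.49 ft³/s

29.5 ft³/s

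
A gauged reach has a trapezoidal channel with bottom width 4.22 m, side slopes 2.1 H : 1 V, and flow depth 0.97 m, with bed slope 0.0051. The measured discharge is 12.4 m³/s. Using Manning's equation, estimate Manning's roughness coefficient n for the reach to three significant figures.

0.0274

A = (b + z·y)·y = (4.22 + 2.1×0.97)×0.97 = 6.069 m²
P = b + 2y√(1+z²) = 4.22 + 2×0.97×√(1+2.1²) = 8.732 m
R = A/P = 6.069/8.732 = 0.6950 m
n = (1/Q)·A·R^(2/3)·S^(1/2) = (1/12.4) × 6.069 × 0.7846 × 0.07141 = 0.02743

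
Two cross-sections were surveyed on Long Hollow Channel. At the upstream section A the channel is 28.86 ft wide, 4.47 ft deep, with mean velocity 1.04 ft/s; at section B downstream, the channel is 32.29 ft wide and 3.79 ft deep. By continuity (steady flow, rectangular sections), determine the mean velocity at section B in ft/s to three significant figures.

1.10 ft/s

Q = A₁V₁ = (28.86×4.47) × 1.04 = 134.2 ft³/s
A₂ = 32.29 × 3.79 = 122.4 ft²
V₂ = Q/A₂ = 134.2/122.4 = 1.096 ft/s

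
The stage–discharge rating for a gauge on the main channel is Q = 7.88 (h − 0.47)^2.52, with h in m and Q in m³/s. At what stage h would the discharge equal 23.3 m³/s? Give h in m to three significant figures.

2.01 m

h − h₀ = (Q/C)^(1/b) = (23.3/7.88)^(1/2.52) = 1.538 m
h = 0.47 + 1.538 = 2.008 m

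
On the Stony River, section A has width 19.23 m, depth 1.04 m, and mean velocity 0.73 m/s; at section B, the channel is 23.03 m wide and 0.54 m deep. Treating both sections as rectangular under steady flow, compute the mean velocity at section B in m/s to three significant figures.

1.17 m/s

Q = A₁V₁ = (19.23×1.04) × 0.73 = 14.60 m³/s
A₂ = 23.03 × 0.54 = 12.44 m²
V₂ = Q/A₂ = 14.60/12.44 = 1.174 m/s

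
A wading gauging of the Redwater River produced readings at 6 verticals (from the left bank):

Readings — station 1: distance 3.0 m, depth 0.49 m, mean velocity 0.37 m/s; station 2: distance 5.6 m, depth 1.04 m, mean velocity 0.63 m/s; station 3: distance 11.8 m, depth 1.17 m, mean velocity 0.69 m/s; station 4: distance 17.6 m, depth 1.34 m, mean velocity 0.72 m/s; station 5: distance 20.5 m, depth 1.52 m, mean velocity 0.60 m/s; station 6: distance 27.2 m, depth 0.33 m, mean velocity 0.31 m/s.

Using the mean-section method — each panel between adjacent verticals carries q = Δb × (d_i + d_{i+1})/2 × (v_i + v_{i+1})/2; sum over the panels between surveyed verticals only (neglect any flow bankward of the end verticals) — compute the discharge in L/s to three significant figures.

Panel 1-2: Δb = 2.6 m, d̄ = (0.49+1.04)/2 = 0.765, v̄ = (0.37+0.63)/2 = 0.5 → q = 2.6×0.765×0.5 = 0.9945 m³/s
Panel 2-3: Δb = 6.2 m, d̄ = (1.04+1.17)/2 = 1.105, v̄ = (0.63+0.69)/2 = 0.66 → q = 6.2×1.105×0.66 = 4.522 m³/s
Panel 3-4: Δb = 5.8 m, d̄ = (1.17+1.34)/2 = 1.255, v̄ = (0.69+0.72)/2 = 0.705 → q = 5.8×1.255×0.705 = 5.132 m³/s
Panel 4-5: Δb = 2.9 m, d̄ = (1.34+1.52)/2 = 1.43, v̄ = (0.72+0.60)/2 = 0.66 → q = 2.9×1.43×0.66 = 2.737 m³/s
Panel 5-6: Δb = 6.7 m, d̄ = (1.52+0.33)/2 = 0.925, v̄ = (0.60+0.31)/2 = 0.455 → q = 6.7×0.925×0.455 = 2.820 m³/s
Q = Σ q = 16.20 m³/s
= 16.20 × 1000 = 16200 L/s

16200 L/s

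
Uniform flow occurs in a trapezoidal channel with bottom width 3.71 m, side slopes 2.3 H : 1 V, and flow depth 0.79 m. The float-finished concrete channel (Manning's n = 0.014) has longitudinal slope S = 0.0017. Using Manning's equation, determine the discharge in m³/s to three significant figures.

A = (b + z·y)·y = (3.71 + 2.3×0.79)×0.79 = 4.366 m²
P = b + 2y√(1+z²) = 3.71 + 2×0.79×√(1+2.3²) = 7.673 m
R = A/P = 4.366/7.673 = 0.5691 m
Q = (1/n)·A·R^(2/3)·S^(1/2) = (1/0.014) × 4.366 × 0.5691^(2/3) × 0.0017^(1/2) = 8.831 m³/s

8.83 m³/s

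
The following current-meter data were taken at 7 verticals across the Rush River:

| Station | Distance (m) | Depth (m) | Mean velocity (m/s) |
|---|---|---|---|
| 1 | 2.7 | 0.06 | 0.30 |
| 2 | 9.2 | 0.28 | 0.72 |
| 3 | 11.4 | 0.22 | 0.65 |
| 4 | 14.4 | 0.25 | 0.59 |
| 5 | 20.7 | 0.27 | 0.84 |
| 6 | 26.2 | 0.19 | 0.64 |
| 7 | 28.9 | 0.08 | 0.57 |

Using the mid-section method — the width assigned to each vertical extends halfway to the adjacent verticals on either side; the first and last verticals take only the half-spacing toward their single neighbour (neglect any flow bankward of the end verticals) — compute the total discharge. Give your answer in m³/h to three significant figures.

w_1 = (9.2 − 2.7)/2 = 3.25 m; q_1 = 0.30 × 0.06 × 3.25 = 0.05850 m³/s
w_2 = (11.4 − 2.7)/2 = 4.35 m; q_2 = 0.72 × 0.28 × 4.35 = 0.8770 m³/s
w_3 = (14.4 − 9.2)/2 = 2.6 m; q_3 = 0.65 × 0.22 × 2.6 = 0.3718 m³/s
w_4 = (20.7 − 11.4)/2 = 4.65 m; q_4 = 0.59 × 0.25 × 4.65 = 0.6859 m³/s
w_5 = (26.2 − 14.4)/2 = 5.9 m; q_5 = 0.84 × 0.27 × 5.9 = 1.338 m³/s
w_6 = (28.9 − 20.7)/2 = 4.1 m; q_6 = 0.64 × 0.19 × 4.1 = 0.4986 m³/s
w_7 = (28.9 − 26.2)/2 = 1.35 m; q_7 = 0.57 × 0.08 × 1.35 = 0.06156 m³/s
Q = Σ qᵢ = 3.891 m³/s
= 3.891 × 3600 = 14010 m³/h

14000 m³/h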